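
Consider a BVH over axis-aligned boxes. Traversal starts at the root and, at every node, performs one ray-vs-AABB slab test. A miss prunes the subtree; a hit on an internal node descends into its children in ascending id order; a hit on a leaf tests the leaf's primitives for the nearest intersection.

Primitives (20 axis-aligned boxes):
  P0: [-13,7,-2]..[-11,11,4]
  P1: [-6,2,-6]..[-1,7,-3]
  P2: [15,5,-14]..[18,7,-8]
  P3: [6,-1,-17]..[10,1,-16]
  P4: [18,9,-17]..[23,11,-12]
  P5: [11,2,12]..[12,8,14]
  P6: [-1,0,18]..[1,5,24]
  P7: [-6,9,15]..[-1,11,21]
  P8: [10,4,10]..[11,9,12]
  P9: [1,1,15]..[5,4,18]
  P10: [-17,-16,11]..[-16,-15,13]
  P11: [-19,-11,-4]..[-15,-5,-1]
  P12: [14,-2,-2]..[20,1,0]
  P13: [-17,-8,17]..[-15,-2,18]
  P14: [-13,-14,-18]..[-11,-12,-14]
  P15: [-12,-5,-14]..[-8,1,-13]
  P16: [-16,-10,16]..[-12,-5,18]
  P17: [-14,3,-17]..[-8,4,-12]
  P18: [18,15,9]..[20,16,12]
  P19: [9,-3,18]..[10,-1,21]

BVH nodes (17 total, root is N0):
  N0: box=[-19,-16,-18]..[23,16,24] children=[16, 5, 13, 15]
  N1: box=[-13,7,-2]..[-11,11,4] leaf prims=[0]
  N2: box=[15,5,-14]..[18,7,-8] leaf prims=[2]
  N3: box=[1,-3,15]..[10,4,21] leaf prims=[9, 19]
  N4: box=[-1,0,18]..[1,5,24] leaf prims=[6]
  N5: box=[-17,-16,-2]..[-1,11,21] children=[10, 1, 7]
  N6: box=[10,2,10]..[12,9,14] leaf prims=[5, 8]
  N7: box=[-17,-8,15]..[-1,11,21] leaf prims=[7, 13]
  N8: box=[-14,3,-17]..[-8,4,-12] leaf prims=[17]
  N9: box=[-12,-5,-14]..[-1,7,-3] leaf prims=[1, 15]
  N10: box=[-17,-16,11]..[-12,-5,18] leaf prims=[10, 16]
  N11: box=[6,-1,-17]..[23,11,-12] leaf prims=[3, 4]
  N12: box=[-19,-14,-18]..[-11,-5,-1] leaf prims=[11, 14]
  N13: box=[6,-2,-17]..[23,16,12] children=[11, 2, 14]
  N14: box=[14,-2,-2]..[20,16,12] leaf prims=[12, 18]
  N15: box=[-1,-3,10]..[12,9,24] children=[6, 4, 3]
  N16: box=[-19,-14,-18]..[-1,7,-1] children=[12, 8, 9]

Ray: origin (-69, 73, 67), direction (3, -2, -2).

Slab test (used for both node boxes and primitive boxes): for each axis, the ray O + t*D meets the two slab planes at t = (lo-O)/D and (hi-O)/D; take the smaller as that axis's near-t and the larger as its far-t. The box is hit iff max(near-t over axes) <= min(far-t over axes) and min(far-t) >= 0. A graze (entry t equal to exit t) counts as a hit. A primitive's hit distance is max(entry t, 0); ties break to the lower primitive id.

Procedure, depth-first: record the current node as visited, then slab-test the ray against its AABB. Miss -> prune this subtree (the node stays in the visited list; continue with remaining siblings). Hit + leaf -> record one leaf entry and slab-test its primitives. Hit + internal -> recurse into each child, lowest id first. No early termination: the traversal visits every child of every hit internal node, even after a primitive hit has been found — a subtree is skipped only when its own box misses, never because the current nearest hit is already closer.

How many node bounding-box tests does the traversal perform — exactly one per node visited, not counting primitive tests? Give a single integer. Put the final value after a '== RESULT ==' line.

Walk:
N0 x:[50/3,92/3] y:[57/2,89/2] z:[43/2,85/2] -> hit [57/2,92/3], descend [5, 13, 15, 16]
  N5 x:[52/3,68/3] y:[31,89/2] z:[23,69/2] -> miss, prune
  N13 x:[25,92/3] y:[57/2,75/2] z:[55/2,42] -> hit [57/2,92/3], descend [2, 11, 14]
    N2 x:[28,29] y:[33,34] z:[75/2,81/2] -> miss, prune
    N11 x:[25,92/3] y:[31,37] z:[79/2,42] -> miss, prune
    N14 x:[83/3,89/3] y:[57/2,75/2] z:[55/2,69/2] -> hit [57/2,89/3] leaf, test {P12(miss), P18@t=29}
  N15 x:[68/3,27] y:[32,38] z:[43/2,57/2] -> miss, prune
  N16 x:[50/3,68/3] y:[33,87/2] z:[34,85/2] -> miss, prune

order=[0, 5, 13, 2, 11, 14, 15, 16]  |boxes|=8  |leaves|=1  hit=P18

== RESULT ==
8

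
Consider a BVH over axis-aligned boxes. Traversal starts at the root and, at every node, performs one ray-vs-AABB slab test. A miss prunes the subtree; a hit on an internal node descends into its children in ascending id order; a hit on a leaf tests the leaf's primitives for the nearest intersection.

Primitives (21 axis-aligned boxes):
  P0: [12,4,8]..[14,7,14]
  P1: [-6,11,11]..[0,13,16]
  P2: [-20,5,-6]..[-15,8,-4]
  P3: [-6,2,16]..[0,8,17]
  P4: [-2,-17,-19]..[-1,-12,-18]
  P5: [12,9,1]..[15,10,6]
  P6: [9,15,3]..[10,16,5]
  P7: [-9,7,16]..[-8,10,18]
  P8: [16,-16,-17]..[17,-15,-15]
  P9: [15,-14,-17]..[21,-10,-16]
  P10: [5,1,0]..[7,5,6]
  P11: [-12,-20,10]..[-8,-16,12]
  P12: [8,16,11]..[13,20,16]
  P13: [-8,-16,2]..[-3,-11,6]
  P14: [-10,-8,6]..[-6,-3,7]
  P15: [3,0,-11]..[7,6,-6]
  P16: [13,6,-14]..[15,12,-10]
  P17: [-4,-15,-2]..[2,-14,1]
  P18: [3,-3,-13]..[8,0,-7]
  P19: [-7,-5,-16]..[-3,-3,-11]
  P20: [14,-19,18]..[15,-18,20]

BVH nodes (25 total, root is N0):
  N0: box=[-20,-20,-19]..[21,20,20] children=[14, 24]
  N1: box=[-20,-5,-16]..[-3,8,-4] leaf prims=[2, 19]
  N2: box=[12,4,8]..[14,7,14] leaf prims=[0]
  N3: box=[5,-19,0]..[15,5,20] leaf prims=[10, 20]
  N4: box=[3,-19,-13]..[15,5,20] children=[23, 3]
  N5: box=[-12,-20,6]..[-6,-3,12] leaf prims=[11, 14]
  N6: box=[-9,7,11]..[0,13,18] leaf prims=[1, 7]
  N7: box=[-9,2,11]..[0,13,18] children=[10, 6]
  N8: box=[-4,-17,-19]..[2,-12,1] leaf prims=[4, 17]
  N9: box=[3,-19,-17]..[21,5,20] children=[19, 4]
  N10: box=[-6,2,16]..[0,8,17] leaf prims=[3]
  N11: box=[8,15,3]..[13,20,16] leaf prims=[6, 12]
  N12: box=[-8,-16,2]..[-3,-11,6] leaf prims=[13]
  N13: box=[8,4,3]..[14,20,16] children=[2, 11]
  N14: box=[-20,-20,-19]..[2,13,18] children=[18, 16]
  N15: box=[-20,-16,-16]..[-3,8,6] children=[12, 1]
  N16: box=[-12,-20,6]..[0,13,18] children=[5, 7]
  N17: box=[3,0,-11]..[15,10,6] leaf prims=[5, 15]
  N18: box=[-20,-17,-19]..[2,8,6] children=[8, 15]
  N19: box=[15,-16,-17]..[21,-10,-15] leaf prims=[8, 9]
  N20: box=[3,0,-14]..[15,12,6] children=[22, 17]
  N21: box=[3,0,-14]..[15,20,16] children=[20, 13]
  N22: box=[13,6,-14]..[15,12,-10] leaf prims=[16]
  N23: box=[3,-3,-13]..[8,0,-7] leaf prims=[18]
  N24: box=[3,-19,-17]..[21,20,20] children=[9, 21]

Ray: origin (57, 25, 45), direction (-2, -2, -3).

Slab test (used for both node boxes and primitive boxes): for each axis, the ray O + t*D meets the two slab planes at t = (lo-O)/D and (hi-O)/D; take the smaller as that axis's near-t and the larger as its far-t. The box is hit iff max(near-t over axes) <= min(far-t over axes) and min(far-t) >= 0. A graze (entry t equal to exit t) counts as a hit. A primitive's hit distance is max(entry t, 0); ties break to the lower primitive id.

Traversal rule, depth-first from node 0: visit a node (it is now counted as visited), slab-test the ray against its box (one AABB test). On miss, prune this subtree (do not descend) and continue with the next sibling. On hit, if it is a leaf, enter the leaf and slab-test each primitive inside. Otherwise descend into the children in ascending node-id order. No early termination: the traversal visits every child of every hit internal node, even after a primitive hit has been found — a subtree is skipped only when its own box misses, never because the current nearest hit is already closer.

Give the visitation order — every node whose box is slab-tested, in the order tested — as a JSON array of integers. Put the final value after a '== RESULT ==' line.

Trace the traversal:
N0 x:[18,77/2] y:[5/2,45/2] z:[25/3,64/3] -> hit [18,64/3], descend [14, 24]
  N14 x:[55/2,77/2] y:[6,45/2] z:[9,64/3] -> miss, prune
  N24 x:[18,27] y:[5/2,22] z:[25/3,62/3] -> hit [18,62/3], descend [9, 21]
    N9 x:[18,27] y:[10,22] z:[25/3,62/3] -> hit [18,62/3], descend [4, 19]
      N4 x:[21,27] y:[10,22] z:[25/3,58/3] -> miss, prune
      N19 x:[18,21] y:[35/2,41/2] z:[20,62/3] -> hit [20,41/2] leaf, test {P8@t=20, P9(miss)}
    N21 x:[21,27] y:[5/2,25/2] z:[29/3,59/3] -> miss, prune

Summary -> nodes [0, 14, 24, 9, 4, 19, 21]; box-tests=7; leaf-entries=1; first=P8

== RESULT ==
[0, 14, 24, 9, 4, 19, 21]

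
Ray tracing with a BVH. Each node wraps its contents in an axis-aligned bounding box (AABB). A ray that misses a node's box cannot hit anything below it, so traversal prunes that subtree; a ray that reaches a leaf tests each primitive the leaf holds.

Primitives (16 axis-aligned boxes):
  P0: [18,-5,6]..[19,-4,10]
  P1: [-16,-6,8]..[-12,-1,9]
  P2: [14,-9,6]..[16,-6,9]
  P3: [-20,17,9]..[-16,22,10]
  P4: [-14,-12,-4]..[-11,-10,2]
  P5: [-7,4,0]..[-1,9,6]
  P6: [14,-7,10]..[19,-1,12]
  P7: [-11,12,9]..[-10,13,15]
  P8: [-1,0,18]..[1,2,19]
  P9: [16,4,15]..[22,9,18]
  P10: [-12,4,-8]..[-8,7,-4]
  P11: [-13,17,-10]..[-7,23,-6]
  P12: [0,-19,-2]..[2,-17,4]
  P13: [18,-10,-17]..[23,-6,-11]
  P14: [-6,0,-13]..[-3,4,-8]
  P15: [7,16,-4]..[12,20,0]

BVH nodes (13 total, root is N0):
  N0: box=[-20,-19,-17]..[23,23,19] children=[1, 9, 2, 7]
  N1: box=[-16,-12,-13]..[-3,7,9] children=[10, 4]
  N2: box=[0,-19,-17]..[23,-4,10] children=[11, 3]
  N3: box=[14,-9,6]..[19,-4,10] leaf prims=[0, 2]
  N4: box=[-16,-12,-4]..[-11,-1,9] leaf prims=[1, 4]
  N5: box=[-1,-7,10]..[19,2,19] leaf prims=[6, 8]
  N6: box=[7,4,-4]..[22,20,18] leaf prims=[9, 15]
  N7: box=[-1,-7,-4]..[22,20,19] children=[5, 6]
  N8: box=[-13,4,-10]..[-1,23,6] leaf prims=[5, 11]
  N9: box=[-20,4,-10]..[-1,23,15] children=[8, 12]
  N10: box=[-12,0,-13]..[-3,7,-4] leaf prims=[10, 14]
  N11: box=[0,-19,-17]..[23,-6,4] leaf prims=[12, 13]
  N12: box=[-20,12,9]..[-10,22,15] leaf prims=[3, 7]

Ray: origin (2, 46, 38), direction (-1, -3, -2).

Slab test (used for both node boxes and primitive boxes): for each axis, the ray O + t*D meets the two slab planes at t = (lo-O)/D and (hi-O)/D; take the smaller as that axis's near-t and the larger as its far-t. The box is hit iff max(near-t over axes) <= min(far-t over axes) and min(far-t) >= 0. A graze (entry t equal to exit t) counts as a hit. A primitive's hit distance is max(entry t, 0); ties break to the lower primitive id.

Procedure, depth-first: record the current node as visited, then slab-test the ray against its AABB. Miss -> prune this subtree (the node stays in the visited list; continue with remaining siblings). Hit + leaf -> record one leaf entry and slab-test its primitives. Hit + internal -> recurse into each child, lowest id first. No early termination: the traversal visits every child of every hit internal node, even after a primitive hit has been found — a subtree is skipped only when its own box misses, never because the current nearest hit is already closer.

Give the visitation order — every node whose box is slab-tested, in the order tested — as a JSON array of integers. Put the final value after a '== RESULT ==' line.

Trace the traversal:
N0 x:[-21,22] y:[23/3,65/3] z:[19/2,55/2] -> hit [19/2,65/3], descend [1, 2, 7, 9]
  N1 x:[5,18] y:[13,58/3] z:[29/2,51/2] -> hit [29/2,18], descend [4, 10]
    N4 x:[13,18] y:[47/3,58/3] z:[29/2,21] -> hit [47/3,18] leaf, test {P1(miss), P4(miss)}
    N10 x:[5,14] y:[13,46/3] z:[21,51/2] -> miss, prune
  N2 x:[-21,2] y:[50/3,65/3] z:[14,55/2] -> miss, prune
  N7 x:[-20,3] y:[26/3,53/3] z:[19/2,21] -> miss, prune
  N9 x:[3,22] y:[23/3,14] z:[23/2,24] -> hit [23/2,14], descend [8, 12]
    N8 x:[3,15] y:[23/3,14] z:[16,24] -> miss, prune
    N12 x:[12,22] y:[8,34/3] z:[23/2,29/2] -> miss, prune

9 AABB tests over nodes [0, 1, 4, 10, 2, 7, 9, 8, 12]; 1 leaf entered; closest miss.

== RESULT ==
[0, 1, 4, 10, 2, 7, 9, 8, 12]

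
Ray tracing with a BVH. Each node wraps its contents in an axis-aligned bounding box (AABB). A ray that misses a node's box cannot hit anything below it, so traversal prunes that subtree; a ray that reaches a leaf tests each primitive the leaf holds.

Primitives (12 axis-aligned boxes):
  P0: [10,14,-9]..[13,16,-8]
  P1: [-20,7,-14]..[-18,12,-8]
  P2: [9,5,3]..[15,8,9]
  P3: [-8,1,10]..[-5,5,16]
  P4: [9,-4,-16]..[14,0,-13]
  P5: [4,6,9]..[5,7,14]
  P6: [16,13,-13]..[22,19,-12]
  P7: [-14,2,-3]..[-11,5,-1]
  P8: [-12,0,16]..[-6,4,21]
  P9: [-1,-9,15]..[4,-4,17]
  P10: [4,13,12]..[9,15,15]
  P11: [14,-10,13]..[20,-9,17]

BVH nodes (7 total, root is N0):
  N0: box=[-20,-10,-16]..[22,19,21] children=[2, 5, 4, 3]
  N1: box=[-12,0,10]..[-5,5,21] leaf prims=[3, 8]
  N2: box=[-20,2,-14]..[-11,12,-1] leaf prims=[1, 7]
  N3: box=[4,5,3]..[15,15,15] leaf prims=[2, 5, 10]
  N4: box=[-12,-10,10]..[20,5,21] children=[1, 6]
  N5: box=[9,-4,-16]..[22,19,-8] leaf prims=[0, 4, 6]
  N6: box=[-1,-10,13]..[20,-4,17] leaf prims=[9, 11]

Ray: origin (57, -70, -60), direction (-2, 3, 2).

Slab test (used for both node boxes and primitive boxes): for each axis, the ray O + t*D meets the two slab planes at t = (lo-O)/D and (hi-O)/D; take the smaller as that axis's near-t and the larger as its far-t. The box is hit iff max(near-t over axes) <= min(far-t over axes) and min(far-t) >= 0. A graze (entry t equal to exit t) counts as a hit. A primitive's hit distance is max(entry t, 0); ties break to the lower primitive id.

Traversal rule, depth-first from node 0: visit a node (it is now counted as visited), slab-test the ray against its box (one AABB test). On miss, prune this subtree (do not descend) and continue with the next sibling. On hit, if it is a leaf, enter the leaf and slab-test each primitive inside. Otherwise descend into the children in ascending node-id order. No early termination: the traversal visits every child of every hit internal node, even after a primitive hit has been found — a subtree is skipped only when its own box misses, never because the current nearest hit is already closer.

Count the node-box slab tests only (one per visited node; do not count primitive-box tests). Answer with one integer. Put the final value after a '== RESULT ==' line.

Traverse from the root:
N0 x:[35/2,77/2] y:[20,89/3] z:[22,81/2] -> hit [22,89/3], descend [2, 3, 4, 5]
  N2 x:[34,77/2] y:[24,82/3] z:[23,59/2] -> miss, prune
  N3 x:[21,53/2] y:[25,85/3] z:[63/2,75/2] -> miss, prune
  N4 x:[37/2,69/2] y:[20,25] z:[35,81/2] -> miss, prune
  N5 x:[35/2,24] y:[22,89/3] z:[22,26] -> hit [22,24] leaf, test {P0(miss), P4@t=22, P6(miss)}

Visited [0, 2, 3, 4, 5]. Tests: 5 box, 1 leaf. Nearest: P4.

== RESULT ==
5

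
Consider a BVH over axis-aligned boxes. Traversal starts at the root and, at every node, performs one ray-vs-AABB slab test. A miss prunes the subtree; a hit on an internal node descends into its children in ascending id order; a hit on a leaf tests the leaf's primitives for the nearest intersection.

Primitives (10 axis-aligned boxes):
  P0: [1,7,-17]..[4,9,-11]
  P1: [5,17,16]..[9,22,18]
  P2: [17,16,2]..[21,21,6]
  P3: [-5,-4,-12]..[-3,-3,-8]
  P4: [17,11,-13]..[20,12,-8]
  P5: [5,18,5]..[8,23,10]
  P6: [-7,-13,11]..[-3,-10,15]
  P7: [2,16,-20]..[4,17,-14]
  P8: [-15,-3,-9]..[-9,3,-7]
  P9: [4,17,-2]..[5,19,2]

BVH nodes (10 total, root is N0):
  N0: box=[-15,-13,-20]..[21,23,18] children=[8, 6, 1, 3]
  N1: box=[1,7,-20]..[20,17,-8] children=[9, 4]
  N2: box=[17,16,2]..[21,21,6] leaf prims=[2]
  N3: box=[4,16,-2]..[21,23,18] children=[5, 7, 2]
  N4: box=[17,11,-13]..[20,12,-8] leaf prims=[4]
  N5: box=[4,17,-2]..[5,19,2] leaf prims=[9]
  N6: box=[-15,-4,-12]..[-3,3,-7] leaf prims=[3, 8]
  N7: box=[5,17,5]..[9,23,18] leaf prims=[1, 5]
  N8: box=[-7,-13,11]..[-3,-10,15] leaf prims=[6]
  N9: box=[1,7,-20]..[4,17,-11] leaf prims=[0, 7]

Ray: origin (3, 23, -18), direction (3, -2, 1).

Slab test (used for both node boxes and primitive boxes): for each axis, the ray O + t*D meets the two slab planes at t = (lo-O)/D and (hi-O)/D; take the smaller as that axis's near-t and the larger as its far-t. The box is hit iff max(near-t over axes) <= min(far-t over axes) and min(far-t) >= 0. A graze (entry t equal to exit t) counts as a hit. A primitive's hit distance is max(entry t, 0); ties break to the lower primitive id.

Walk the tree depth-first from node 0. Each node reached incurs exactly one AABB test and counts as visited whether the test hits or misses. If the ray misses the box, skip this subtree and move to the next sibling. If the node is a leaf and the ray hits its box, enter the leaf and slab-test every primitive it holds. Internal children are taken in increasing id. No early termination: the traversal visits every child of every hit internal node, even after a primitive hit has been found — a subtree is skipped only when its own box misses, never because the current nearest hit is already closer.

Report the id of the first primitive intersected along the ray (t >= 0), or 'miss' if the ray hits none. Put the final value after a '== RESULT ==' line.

Traverse from the root:
N0 x:[-6,6] y:[0,18] z:[-2,36] -> hit [0,6], descend [1, 3, 6, 8]
  N1 x:[-2/3,17/3] y:[3,8] z:[-2,10] -> hit [3,17/3], descend [4, 9]
    N4 x:[14/3,17/3] y:[11/2,6] z:[5,10] -> hit [11/2,17/3] leaf, test {P4@t=11/2}
    N9 x:[-2/3,1/3] y:[3,8] z:[-2,7] -> miss, prune
  N3 x:[1/3,6] y:[0,7/2] z:[16,36] -> miss, prune
  N6 x:[-6,-2] y:[10,27/2] z:[6,11] -> miss, prune
  N8 x:[-10/3,-2] y:[33/2,18] z:[29,33] -> miss, prune

7 AABB tests over nodes [0, 1, 4, 9, 3, 6, 8]; 1 leaf entered; closest P4.

== RESULT ==
4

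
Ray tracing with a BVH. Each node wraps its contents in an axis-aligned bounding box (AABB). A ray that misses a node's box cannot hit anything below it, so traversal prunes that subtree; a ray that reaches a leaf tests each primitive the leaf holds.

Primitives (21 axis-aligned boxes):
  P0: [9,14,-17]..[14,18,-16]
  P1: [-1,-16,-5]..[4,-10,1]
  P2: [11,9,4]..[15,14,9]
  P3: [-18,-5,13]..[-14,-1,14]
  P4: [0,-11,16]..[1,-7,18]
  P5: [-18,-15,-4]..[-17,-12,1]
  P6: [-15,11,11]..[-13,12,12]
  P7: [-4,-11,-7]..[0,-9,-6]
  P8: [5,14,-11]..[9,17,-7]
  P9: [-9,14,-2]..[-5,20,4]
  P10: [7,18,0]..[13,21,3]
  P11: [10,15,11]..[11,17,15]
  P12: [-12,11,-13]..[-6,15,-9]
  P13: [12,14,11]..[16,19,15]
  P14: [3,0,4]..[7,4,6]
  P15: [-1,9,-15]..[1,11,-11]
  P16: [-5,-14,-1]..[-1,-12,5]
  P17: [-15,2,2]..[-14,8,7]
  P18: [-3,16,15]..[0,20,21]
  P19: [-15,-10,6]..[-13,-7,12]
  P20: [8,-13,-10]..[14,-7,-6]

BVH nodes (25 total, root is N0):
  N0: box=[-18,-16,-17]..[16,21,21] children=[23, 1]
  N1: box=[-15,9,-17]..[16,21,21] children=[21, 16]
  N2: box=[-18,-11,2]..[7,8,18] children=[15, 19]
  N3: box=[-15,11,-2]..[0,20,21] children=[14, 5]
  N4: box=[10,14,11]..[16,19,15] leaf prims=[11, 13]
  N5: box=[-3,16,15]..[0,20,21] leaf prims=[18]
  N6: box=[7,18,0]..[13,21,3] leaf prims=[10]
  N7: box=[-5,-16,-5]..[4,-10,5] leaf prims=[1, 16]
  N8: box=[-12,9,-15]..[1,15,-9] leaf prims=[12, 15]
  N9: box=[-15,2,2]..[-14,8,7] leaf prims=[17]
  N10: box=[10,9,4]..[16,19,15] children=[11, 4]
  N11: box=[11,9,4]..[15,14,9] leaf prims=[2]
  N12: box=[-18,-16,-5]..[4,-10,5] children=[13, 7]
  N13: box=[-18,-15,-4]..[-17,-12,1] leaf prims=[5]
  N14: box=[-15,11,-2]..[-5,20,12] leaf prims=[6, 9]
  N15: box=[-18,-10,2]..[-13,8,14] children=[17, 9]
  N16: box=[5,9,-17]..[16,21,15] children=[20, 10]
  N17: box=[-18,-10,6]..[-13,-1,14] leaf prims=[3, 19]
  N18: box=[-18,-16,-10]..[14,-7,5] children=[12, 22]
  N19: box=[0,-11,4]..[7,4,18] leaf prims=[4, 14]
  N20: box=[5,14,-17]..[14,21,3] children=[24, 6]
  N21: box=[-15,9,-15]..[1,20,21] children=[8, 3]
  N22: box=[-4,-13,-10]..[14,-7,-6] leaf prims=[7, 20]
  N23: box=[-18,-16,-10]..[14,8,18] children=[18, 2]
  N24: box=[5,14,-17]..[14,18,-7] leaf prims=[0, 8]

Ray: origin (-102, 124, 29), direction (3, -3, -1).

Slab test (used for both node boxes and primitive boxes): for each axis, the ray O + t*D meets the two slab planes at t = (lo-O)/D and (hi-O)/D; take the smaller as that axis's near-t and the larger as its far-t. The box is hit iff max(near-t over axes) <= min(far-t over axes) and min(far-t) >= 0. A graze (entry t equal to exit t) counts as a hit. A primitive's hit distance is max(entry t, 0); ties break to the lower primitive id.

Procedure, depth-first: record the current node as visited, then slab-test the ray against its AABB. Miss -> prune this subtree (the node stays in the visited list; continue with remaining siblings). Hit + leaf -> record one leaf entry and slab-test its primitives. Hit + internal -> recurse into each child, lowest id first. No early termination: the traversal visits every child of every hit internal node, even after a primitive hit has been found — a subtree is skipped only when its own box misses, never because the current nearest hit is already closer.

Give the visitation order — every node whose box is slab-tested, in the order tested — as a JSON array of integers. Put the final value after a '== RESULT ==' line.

Trace the traversal:
N0 x:[28,118/3] y:[103/3,140/3] z:[8,46] -> hit [103/3,118/3], descend [1, 23]
  N1 x:[29,118/3] y:[103/3,115/3] z:[8,46] -> hit [103/3,115/3], descend [16, 21]
    N16 x:[107/3,118/3] y:[103/3,115/3] z:[14,46] -> hit [107/3,115/3], descend [10, 20]
      N10 x:[112/3,118/3] y:[35,115/3] z:[14,25] -> miss, prune
      N20 x:[107/3,116/3] y:[103/3,110/3] z:[26,46] -> hit [107/3,110/3], descend [6, 24]
        N6 x:[109/3,115/3] y:[103/3,106/3] z:[26,29] -> miss, prune
        N24 x:[107/3,116/3] y:[106/3,110/3] z:[36,46] -> hit [36,110/3] leaf, test {P0(miss), P8@t=36}
    N21 x:[29,103/3] y:[104/3,115/3] z:[8,44] -> miss, prune
  N23 x:[28,116/3] y:[116/3,140/3] z:[11,39] -> hit [116/3,116/3], descend [2, 18]
    N2 x:[28,109/3] y:[116/3,45] z:[11,27] -> miss, prune
    N18 x:[28,116/3] y:[131/3,140/3] z:[24,39] -> miss, prune

11 AABB tests over nodes [0, 1, 16, 10, 20, 6, 24, 21, 23, 2, 18]; 1 leaf entered; closest P8.

== RESULT ==
[0, 1, 16, 10, 20, 6, 24, 21, 23, 2, 18]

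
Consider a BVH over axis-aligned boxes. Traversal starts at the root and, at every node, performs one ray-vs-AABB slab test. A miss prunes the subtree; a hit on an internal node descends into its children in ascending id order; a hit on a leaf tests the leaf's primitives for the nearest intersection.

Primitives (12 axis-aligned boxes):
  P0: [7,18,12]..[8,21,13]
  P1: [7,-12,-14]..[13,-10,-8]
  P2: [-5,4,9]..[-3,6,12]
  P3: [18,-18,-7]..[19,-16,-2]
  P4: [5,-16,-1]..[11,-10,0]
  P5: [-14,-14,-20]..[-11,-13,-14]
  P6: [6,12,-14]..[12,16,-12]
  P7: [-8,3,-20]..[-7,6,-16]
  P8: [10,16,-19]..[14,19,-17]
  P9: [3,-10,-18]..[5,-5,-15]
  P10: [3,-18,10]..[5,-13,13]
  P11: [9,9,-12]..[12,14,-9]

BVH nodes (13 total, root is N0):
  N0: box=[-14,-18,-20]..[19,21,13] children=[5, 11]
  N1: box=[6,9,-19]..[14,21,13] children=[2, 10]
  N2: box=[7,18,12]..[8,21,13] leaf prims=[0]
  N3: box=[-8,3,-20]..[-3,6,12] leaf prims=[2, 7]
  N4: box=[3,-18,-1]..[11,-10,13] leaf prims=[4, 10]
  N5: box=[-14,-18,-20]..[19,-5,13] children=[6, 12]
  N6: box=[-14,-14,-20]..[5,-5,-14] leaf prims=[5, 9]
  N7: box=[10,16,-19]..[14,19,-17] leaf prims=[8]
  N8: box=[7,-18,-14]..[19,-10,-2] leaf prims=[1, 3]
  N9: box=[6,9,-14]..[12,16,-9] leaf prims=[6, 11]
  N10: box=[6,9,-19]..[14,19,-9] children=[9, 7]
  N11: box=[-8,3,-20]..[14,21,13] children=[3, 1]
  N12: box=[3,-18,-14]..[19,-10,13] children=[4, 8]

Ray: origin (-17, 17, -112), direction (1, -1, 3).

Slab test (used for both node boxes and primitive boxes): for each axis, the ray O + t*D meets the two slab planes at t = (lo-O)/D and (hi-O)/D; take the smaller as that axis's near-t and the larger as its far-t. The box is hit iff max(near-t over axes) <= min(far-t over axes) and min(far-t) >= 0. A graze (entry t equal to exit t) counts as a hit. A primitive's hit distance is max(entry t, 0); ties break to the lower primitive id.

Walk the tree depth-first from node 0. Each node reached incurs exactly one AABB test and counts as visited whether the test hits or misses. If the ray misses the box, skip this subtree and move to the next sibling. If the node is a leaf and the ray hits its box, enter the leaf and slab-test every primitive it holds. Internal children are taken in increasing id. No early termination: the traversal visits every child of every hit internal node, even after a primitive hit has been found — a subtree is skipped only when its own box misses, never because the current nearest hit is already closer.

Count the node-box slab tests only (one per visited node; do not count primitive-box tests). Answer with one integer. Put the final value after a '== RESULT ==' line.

Walk:
N0 x:[3,36] y:[-4,35] z:[92/3,125/3] -> hit [92/3,35], descend [5, 11]
  N5 x:[3,36] y:[22,35] z:[92/3,125/3] -> hit [92/3,35], descend [6, 12]
    N6 x:[3,22] y:[22,31] z:[92/3,98/3] -> miss, prune
    N12 x:[20,36] y:[27,35] z:[98/3,125/3] -> hit [98/3,35], descend [4, 8]
      N4 x:[20,28] y:[27,35] z:[37,125/3] -> miss, prune
      N8 x:[24,36] y:[27,35] z:[98/3,110/3] -> hit [98/3,35] leaf, test {P1(miss), P3@t=35}
  N11 x:[9,31] y:[-4,14] z:[92/3,125/3] -> miss, prune

Summary -> nodes [0, 5, 6, 12, 4, 8, 11]; box-tests=7; leaf-entries=1; first=P3

== RESULT ==
7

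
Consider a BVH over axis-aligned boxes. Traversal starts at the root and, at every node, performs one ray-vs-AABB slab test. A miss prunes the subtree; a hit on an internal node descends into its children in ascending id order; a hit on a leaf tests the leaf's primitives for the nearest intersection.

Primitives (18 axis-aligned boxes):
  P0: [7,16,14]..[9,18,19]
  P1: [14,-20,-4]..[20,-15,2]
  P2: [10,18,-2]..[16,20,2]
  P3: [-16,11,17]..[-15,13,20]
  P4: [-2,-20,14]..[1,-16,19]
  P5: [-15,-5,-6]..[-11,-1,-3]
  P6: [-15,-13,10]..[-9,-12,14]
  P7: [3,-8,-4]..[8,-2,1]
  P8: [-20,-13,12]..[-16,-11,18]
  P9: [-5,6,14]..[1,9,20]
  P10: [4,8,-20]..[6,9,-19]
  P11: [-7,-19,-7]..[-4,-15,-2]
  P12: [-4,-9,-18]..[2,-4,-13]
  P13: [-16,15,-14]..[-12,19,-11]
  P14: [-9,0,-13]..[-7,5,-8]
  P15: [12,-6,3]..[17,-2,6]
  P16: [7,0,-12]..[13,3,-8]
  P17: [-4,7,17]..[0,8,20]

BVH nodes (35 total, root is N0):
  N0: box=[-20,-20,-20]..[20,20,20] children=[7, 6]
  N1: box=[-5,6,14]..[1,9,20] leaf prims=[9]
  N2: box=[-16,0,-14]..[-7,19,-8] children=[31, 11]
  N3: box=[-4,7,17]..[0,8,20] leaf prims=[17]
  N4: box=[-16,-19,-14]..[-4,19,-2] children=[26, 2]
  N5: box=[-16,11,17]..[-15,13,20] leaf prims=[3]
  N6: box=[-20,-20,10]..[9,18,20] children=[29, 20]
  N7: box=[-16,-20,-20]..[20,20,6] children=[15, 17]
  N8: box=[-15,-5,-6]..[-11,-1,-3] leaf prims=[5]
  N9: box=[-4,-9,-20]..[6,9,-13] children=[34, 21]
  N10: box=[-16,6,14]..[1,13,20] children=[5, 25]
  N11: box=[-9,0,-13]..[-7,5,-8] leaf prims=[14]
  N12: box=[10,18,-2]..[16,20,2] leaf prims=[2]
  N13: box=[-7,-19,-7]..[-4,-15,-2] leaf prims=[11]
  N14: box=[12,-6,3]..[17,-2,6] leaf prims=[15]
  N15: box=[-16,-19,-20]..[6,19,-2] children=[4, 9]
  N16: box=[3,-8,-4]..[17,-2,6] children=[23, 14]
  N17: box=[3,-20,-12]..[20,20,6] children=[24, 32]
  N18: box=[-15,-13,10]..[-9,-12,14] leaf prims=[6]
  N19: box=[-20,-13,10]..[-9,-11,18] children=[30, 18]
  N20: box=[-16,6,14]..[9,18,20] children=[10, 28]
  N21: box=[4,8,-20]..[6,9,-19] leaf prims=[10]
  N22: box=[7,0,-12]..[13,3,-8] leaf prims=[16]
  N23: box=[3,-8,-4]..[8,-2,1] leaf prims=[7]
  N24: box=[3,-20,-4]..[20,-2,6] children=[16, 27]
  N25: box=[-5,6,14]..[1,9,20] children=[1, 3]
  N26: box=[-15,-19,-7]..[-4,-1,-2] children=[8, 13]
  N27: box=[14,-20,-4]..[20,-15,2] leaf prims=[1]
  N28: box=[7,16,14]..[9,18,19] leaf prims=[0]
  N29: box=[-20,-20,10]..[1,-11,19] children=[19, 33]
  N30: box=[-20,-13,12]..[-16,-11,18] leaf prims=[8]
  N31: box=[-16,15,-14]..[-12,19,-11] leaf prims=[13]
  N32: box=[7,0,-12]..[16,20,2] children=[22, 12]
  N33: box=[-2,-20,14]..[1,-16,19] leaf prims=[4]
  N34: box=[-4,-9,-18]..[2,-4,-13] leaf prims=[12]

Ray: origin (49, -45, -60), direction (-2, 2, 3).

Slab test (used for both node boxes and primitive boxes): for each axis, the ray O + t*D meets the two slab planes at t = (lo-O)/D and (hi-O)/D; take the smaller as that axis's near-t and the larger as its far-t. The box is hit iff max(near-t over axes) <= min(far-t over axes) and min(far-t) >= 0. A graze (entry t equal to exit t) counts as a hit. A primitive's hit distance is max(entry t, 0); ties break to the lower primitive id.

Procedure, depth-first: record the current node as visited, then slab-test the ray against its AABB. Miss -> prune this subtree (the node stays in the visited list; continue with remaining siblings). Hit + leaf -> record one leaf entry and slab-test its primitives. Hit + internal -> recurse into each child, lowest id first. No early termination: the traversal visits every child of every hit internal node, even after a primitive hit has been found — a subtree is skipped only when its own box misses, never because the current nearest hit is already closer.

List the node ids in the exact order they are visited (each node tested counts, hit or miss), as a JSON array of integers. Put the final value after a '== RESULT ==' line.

Traverse from the root:
N0 x:[29/2,69/2] y:[25/2,65/2] z:[40/3,80/3] -> hit [29/2,80/3], descend [6, 7]
  N6 x:[20,69/2] y:[25/2,63/2] z:[70/3,80/3] -> hit [70/3,80/3], descend [20, 29]
    N20 x:[20,65/2] y:[51/2,63/2] z:[74/3,80/3] -> hit [51/2,80/3], descend [10, 28]
      N10 x:[24,65/2] y:[51/2,29] z:[74/3,80/3] -> hit [51/2,80/3], descend [5, 25]
        N5 x:[32,65/2] y:[28,29] z:[77/3,80/3] -> miss, prune
        N25 x:[24,27] y:[51/2,27] z:[74/3,80/3] -> hit [51/2,80/3], descend [1, 3]
          N1 x:[24,27] y:[51/2,27] z:[74/3,80/3] -> hit [51/2,80/3] leaf, test {P9@t=51/2}
          N3 x:[49/2,53/2] y:[26,53/2] z:[77/3,80/3] -> hit [26,53/2] leaf, test {P17@t=26}
      N28 x:[20,21] y:[61/2,63/2] z:[74/3,79/3] -> miss, prune
    N29 x:[24,69/2] y:[25/2,17] z:[70/3,79/3] -> miss, prune
  N7 x:[29/2,65/2] y:[25/2,65/2] z:[40/3,22] -> hit [29/2,22], descend [15, 17]
    N15 x:[43/2,65/2] y:[13,32] z:[40/3,58/3] -> miss, prune
    N17 x:[29/2,23] y:[25/2,65/2] z:[16,22] -> hit [16,22], descend [24, 32]
      N24 x:[29/2,23] y:[25/2,43/2] z:[56/3,22] -> hit [56/3,43/2], descend [16, 27]
        N16 x:[16,23] y:[37/2,43/2] z:[56/3,22] -> hit [56/3,43/2], descend [14, 23]
          N14 x:[16,37/2] y:[39/2,43/2] z:[21,22] -> miss, prune
          N23 x:[41/2,23] y:[37/2,43/2] z:[56/3,61/3] -> miss, prune
        N27 x:[29/2,35/2] y:[25/2,15] z:[56/3,62/3] -> miss, prune
      N32 x:[33/2,21] y:[45/2,65/2] z:[16,62/3] -> miss, prune

Visited [0, 6, 20, 10, 5, 25, 1, 3, 28, 29, 7, 15, 17, 24, 16, 14, 23, 27, 32]. Tests: 19 box, 2 leaf. Nearest: P9.

== RESULT ==
[0, 6, 20, 10, 5, 25, 1, 3, 28, 29, 7, 15, 17, 24, 16, 14, 23, 27, 32]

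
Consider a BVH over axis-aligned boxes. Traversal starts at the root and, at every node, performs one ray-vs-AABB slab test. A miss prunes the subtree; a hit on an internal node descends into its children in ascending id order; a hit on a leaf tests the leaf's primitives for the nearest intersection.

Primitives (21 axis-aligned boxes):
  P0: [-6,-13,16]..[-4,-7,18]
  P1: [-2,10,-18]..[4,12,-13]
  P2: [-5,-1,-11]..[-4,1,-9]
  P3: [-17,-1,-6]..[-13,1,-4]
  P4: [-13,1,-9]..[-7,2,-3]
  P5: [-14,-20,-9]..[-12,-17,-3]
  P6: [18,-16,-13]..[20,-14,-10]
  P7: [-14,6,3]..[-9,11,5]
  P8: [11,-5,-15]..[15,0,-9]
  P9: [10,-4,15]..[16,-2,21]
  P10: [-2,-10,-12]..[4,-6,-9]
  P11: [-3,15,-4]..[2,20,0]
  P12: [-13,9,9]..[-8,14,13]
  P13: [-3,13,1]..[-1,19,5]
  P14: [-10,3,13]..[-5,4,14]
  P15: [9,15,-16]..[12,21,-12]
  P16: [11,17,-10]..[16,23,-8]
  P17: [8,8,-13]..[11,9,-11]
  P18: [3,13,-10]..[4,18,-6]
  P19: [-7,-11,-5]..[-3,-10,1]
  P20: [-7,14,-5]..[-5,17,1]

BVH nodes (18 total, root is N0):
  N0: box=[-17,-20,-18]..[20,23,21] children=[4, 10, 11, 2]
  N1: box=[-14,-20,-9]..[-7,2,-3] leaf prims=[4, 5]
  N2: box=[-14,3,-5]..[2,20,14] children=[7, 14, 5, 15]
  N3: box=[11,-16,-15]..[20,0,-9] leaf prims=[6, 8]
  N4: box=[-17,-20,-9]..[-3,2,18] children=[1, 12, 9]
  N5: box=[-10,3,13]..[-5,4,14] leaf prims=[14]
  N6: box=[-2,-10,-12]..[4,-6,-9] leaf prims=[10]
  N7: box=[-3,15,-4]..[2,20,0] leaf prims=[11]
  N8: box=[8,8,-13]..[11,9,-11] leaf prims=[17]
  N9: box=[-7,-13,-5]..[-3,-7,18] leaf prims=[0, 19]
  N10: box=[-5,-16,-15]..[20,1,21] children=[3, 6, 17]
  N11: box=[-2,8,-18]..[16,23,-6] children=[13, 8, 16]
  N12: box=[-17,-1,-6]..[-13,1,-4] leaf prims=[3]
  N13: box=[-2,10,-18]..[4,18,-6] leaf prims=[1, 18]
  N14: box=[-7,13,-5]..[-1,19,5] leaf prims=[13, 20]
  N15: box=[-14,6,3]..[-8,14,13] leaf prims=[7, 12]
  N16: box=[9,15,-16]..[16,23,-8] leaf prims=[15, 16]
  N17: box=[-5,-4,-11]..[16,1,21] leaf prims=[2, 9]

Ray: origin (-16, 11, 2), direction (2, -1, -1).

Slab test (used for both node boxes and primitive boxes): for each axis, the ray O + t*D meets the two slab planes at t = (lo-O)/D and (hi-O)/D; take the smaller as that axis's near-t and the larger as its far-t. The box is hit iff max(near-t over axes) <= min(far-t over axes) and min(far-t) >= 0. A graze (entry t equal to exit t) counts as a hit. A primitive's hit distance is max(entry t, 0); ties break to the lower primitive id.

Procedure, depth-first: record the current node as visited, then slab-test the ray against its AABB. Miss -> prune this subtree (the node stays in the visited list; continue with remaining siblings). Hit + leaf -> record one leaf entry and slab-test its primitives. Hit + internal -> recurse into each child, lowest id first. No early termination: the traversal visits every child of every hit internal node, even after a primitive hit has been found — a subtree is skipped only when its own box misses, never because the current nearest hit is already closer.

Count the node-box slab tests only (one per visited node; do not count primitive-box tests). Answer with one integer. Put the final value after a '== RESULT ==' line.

Traverse from the root:
N0 x:[-1/2,18] y:[-12,31] z:[-19,20] -> hit [-1/2,18], descend [2, 4, 10, 11]
  N2 x:[1,9] y:[-9,8] z:[-12,7] -> hit [1,7], descend [5, 7, 14, 15]
    N5 x:[3,11/2] y:[7,8] z:[-12,-11] -> miss, prune
    N7 x:[13/2,9] y:[-9,-4] z:[2,6] -> miss, prune
    N14 x:[9/2,15/2] y:[-8,-2] z:[-3,7] -> miss, prune
    N15 x:[1,4] y:[-3,5] z:[-11,-1] -> miss, prune
  N4 x:[-1/2,13/2] y:[9,31] z:[-16,11] -> miss, prune
  N10 x:[11/2,18] y:[10,27] z:[-19,17] -> hit [10,17], descend [3, 6, 17]
    N3 x:[27/2,18] y:[11,27] z:[11,17] -> hit [27/2,17] leaf, test {P6(miss), P8@t=27/2}
    N6 x:[7,10] y:[17,21] z:[11,14] -> miss, prune
    N17 x:[11/2,16] y:[10,15] z:[-19,13] -> hit [10,13] leaf, test {P2(miss), P9(miss)}
  N11 x:[7,16] y:[-12,3] z:[8,20] -> miss, prune

order=[0, 2, 5, 7, 14, 15, 4, 10, 3, 6, 17, 11]  |boxes|=12  |leaves|=2  hit=P8

== RESULT ==
12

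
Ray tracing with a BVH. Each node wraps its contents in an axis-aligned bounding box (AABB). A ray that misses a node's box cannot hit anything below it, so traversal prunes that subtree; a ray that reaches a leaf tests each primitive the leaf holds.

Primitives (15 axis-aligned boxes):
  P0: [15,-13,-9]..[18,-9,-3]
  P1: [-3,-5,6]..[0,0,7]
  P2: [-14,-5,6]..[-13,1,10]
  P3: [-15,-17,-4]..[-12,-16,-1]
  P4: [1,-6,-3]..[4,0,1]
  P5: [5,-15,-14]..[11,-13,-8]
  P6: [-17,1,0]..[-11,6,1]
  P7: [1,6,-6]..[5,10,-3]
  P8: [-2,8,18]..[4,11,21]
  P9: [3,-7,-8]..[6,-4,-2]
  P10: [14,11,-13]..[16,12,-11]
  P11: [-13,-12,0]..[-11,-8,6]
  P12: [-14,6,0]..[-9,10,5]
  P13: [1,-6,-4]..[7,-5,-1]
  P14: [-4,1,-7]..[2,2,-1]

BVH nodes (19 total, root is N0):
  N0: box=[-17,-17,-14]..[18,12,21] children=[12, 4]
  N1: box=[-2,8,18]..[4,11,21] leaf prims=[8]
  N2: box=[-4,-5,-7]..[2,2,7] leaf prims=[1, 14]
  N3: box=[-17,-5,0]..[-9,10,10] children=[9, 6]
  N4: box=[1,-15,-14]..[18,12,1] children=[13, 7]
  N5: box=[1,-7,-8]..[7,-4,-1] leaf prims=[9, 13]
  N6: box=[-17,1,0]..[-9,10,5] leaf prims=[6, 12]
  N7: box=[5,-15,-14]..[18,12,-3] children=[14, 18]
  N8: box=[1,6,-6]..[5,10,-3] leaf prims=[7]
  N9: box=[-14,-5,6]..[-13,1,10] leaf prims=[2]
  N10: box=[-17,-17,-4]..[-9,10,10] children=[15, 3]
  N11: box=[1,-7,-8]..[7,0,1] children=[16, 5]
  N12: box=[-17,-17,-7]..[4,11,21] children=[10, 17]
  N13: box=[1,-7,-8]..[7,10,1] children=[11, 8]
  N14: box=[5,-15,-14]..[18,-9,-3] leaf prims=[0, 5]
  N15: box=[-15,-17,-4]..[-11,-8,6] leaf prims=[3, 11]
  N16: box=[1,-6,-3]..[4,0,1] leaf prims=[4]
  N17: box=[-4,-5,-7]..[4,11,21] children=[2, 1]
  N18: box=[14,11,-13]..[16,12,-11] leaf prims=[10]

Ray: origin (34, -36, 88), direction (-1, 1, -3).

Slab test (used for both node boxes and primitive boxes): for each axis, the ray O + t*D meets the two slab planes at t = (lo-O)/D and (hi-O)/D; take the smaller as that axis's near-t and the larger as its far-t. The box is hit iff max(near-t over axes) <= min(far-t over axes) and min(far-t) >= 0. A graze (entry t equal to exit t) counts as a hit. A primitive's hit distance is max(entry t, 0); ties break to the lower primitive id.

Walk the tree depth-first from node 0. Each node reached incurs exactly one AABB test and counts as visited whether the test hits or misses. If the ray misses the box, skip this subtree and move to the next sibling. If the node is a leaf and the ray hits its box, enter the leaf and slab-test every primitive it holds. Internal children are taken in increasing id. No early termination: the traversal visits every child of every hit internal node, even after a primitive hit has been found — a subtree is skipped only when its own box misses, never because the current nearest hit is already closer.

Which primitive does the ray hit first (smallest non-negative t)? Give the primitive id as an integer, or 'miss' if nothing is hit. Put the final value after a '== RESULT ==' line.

Trace the traversal:
N0 x:[16,51] y:[19,48] z:[67/3,34] -> hit [67/3,34], descend [4, 12]
  N4 x:[16,33] y:[21,48] z:[29,34] -> hit [29,33], descend [7, 13]
    N7 x:[16,29] y:[21,48] z:[91/3,34] -> miss, prune
    N13 x:[27,33] y:[29,46] z:[29,32] -> hit [29,32], descend [8, 11]
      N8 x:[29,33] y:[42,46] z:[91/3,94/3] -> miss, prune
      N11 x:[27,33] y:[29,36] z:[29,32] -> hit [29,32], descend [5, 16]
        N5 x:[27,33] y:[29,32] z:[89/3,32] -> hit [89/3,32] leaf, test {P9@t=30, P13@t=30}
        N16 x:[30,33] y:[30,36] z:[29,91/3] -> hit [30,91/3] leaf, test {P4@t=30}
  N12 x:[30,51] y:[19,47] z:[67/3,95/3] -> hit [30,95/3], descend [10, 17]
    N10 x:[43,51] y:[19,46] z:[26,92/3] -> miss, prune
    N17 x:[30,38] y:[31,47] z:[67/3,95/3] -> hit [31,95/3], descend [1, 2]
      N1 x:[30,36] y:[44,47] z:[67/3,70/3] -> miss, prune
      N2 x:[32,38] y:[31,38] z:[27,95/3] -> miss, prune

order=[0, 4, 7, 13, 8, 11, 5, 16, 12, 10, 17, 1, 2]  |boxes|=13  |leaves|=2  hit=P4

== RESULT ==
4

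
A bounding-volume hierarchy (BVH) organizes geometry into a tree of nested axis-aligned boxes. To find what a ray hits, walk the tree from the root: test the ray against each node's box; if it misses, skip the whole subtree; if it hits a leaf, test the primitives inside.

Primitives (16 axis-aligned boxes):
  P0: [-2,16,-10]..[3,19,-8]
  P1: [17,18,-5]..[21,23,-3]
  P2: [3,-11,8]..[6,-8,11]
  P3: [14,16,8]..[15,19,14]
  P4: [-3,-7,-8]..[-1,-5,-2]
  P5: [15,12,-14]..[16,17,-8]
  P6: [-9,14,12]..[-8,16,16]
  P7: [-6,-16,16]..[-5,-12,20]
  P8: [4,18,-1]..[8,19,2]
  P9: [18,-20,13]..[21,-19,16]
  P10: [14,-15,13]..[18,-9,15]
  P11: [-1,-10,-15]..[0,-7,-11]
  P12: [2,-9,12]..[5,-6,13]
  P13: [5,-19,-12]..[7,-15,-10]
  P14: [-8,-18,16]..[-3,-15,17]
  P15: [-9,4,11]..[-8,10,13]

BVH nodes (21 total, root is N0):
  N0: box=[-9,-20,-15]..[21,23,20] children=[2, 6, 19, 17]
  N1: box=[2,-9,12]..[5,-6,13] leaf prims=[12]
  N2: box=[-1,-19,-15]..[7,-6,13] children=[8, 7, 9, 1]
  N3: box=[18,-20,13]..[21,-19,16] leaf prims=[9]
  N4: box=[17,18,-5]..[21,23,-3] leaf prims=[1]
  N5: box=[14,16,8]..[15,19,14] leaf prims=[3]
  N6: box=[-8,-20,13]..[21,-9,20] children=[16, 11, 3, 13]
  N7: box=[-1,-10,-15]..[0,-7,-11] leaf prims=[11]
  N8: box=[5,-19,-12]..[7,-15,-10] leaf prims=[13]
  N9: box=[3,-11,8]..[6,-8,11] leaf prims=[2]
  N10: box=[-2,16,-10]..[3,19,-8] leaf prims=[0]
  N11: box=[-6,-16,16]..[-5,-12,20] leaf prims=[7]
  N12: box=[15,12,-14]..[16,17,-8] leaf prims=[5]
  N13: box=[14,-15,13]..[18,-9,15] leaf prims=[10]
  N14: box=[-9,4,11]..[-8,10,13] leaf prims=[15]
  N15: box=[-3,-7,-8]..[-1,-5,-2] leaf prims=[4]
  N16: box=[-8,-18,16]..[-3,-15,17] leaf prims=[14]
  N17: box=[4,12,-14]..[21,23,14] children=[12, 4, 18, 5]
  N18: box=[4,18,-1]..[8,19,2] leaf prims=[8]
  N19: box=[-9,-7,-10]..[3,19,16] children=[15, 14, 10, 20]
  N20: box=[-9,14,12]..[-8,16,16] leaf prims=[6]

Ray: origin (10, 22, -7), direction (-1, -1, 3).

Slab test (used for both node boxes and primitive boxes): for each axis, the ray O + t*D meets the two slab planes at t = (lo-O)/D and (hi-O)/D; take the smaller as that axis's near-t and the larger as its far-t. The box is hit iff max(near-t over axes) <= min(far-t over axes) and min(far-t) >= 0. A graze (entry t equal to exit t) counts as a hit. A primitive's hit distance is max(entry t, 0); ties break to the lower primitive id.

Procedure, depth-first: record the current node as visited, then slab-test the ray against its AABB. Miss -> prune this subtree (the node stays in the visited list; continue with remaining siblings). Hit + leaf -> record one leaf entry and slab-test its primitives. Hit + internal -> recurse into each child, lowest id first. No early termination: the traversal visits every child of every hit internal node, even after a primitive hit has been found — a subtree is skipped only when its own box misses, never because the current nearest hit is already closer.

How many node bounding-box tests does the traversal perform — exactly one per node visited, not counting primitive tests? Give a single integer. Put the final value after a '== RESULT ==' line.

Walk:
N0 x:[-11,19] y:[-1,42] z:[-8/3,9] -> hit [-1,9], descend [2, 6, 17, 19]
  N2 x:[3,11] y:[28,41] z:[-8/3,20/3] -> miss, prune
  N6 x:[-11,18] y:[31,42] z:[20/3,9] -> miss, prune
  N17 x:[-11,6] y:[-1,10] z:[-7/3,7] -> hit [-1,6], descend [4, 5, 12, 18]
    N4 x:[-11,-7] y:[-1,4] z:[2/3,4/3] -> miss, prune
    N5 x:[-5,-4] y:[3,6] z:[5,7] -> miss, prune
    N12 x:[-6,-5] y:[5,10] z:[-7/3,-1/3] -> miss, prune
    N18 x:[2,6] y:[3,4] z:[2,3] -> hit [3,3] leaf, test {P8@t=3}
  N19 x:[7,19] y:[3,29] z:[-1,23/3] -> hit [7,23/3], descend [10, 14, 15, 20]
    N10 x:[7,12] y:[3,6] z:[-1,-1/3] -> miss, prune
    N14 x:[18,19] y:[12,18] z:[6,20/3] -> miss, prune
    N15 x:[11,13] y:[27,29] z:[-1/3,5/3] -> miss, prune
    N20 x:[18,19] y:[6,8] z:[19/3,23/3] -> miss, prune

13 AABB tests over nodes [0, 2, 6, 17, 4, 5, 12, 18, 19, 10, 14, 15, 20]; 1 leaf entered; closest P8.

== RESULT ==
13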